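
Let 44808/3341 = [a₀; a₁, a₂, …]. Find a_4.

44808 = 13·3341 + 1375   →  a_0 = 13
3341 = 2·1375 + 591   →  a_1 = 2
1375 = 2·591 + 193   →  a_2 = 2
591 = 3·193 + 12   →  a_3 = 3
193 = 16·12 + 1   →  a_4 = 16

16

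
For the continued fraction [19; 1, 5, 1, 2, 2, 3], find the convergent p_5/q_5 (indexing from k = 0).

Using pₖ = aₖpₖ₋₁ + pₖ₋₂, qₖ = aₖqₖ₋₁ + qₖ₋₂ (with p₋₁=1, p₋₂=0, q₋₁=0, q₋₂=1):
  k=0: a=19, p=19, q=1
  k=1: a=1, p=20, q=1
  k=2: a=5, p=119, q=6
  k=3: a=1, p=139, q=7
  k=4: a=2, p=397, q=20
  k=5: a=2, p=933, q=47

933/47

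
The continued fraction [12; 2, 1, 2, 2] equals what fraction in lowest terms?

Using pₖ = aₖpₖ₋₁ + pₖ₋₂ and qₖ = aₖqₖ₋₁ + qₖ₋₂:
  k=0: a=12, p=12, q=1
  k=1: a=2, p=25, q=2
  k=2: a=1, p=37, q=3
  k=3: a=2, p=99, q=8
  k=4: a=2, p=235, q=19

235/19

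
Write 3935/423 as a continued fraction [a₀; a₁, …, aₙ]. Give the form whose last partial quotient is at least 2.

3935 = 9*423 + 128
423 = 3*128 + 39
128 = 3*39 + 11
39 = 3*11 + 6
11 = 1*6 + 5
6 = 1*5 + 1
5 = 5*1 + 0  (stop)
So 3935/423 = [9; 3, 3, 3, 1, 1, 5].

[9; 3, 3, 3, 1, 1, 5]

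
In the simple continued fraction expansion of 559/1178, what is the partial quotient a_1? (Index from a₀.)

559 = 0·1178 + 559   →  a_0 = 0
1178 = 2·559 + 60   →  a_1 = 2

2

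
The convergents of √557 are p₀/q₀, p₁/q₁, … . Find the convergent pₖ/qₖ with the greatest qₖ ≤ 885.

√557 = [23; 1, 1, 1, 1, 46, …] (period length 5).
Convergents:
  p_0/q_0 = 23/1
  p_1/q_1 = 24/1
  p_2/q_2 = 47/2
  p_3/q_3 = 71/3
  p_4/q_4 = 118/5
  p_5/q_5 = 5499/233
  p_6/q_6 = 5617/238
  p_7/q_7 = 11116/471
  p_8/q_8 = 16733/709
  p_9/q_9 = 27849/1180
q_8 = 709 ≤ 885 < 1180 = q_9, so the answer is 16733/709.

16733/709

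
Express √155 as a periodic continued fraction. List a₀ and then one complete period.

[12; 2, 4, 2, 24]

a₀ = ⌊√155⌋ = 12.
With m₀=0, d₀=1 and mₖ₊₁ = dₖaₖ − mₖ, dₖ₊₁ = (n − mₖ₊₁²)/dₖ, aₖ₊₁ = ⌊(a₀+mₖ₊₁)/dₖ₊₁⌋:
  k=1: m=12, d=11, a=2
  k=2: m=10, d=5, a=4
  k=3: m=10, d=11, a=2
  k=4: m=12, d=1, a=24
d=1 and a=2a₀=24 at k=4, so the next step gives (m, d) = (12, 11) again — its k=1 value — and the period has length 4.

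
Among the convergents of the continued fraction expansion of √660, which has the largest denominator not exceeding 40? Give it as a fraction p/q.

745/29

√660 = [25; 1, 2, 4, 2, 1, 50, …] (period length 6).
Convergents:
  p_0/q_0 = 25/1
  p_1/q_1 = 26/1
  p_2/q_2 = 77/3
  p_3/q_3 = 334/13
  p_4/q_4 = 745/29
  p_5/q_5 = 1079/42
q_4 = 29 ≤ 40 < 42 = q_5, so the answer is 745/29.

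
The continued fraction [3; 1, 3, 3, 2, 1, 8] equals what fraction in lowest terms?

Using pₖ = aₖpₖ₋₁ + pₖ₋₂ and qₖ = aₖqₖ₋₁ + qₖ₋₂:
  k=0: a=3, p=3, q=1
  k=1: a=1, p=4, q=1
  k=2: a=3, p=15, q=4
  k=3: a=3, p=49, q=13
  k=4: a=2, p=113, q=30
  k=5: a=1, p=162, q=43
  k=6: a=8, p=1409, q=374

1409/374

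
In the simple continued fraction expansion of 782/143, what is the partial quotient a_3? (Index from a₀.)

782 = 5·143 + 67   →  a_0 = 5
143 = 2·67 + 9   →  a_1 = 2
67 = 7·9 + 4   →  a_2 = 7
9 = 2·4 + 1   →  a_3 = 2

2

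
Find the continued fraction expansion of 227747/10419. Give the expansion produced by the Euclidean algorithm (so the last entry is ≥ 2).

227747 = 21*10419 + 8948
10419 = 1*8948 + 1471
8948 = 6*1471 + 122
1471 = 12*122 + 7
122 = 17*7 + 3
7 = 2*3 + 1
3 = 3*1 + 0  (stop)
So 227747/10419 = [21; 1, 6, 12, 17, 2, 3].

[21; 1, 6, 12, 17, 2, 3]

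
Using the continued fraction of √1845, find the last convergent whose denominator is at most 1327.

39689/924

√1845 = [42; 1, 20, 2, 20, 1, 84, …] (period length 6).
Convergents:
  p_0/q_0 = 42/1
  p_1/q_1 = 43/1
  p_2/q_2 = 902/21
  p_3/q_3 = 1847/43
  p_4/q_4 = 37842/881
  p_5/q_5 = 39689/924
  p_6/q_6 = 3371718/78497
q_5 = 924 ≤ 1327 < 78497 = q_6, so the answer is 39689/924.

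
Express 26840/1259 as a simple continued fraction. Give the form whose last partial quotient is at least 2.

[21; 3, 7, 6, 4, 2]

26840 = 21×1259 + 401
1259 = 3×401 + 56
401 = 7×56 + 9
56 = 6×9 + 2
9 = 4×2 + 1
2 = 2×1 + 0  (stop)
So 26840/1259 = [21; 3, 7, 6, 4, 2].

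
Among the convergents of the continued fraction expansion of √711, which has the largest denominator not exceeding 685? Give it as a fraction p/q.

12799/480

√711 = [26; 1, 1, 1, 52, …] (period length 4).
Convergents:
  p_0/q_0 = 26/1
  p_1/q_1 = 27/1
  p_2/q_2 = 53/2
  p_3/q_3 = 80/3
  p_4/q_4 = 4213/158
  p_5/q_5 = 4293/161
  p_6/q_6 = 8506/319
  p_7/q_7 = 12799/480
  p_8/q_8 = 674054/25279
q_7 = 480 ≤ 685 < 25279 = q_8, so the answer is 12799/480.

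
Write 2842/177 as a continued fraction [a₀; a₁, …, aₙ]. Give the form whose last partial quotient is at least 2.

2842 = 16·177 + 10
177 = 17·10 + 7
10 = 1·7 + 3
7 = 2·3 + 1
3 = 3·1 + 0  (stop)
So 2842/177 = [16; 17, 1, 2, 3].

[16; 17, 1, 2, 3]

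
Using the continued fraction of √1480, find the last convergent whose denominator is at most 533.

√1480 = [38; 2, 8, 19, 8, 2, 76, …] (period length 6).
Convergents:
  p_0/q_0 = 38/1
  p_1/q_1 = 77/2
  p_2/q_2 = 654/17
  p_3/q_3 = 12503/325
  p_4/q_4 = 100678/2617
q_3 = 325 ≤ 533 < 2617 = q_4, so the answer is 12503/325.

12503/325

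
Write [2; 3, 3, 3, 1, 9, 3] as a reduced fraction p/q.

Fold from the inside: start with 3/1.
  9 + 1/3 = 28/3
  1 + 3/28 = 31/28
  3 + 28/31 = 121/31
  3 + 31/121 = 394/121
  3 + 121/394 = 1303/394
  2 + 394/1303 = 3000/1303

3000/1303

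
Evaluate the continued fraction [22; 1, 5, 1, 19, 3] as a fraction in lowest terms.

9691/424

Fold from the inside: start with 3/1.
  19 + 1/3 = 58/3
  1 + 3/58 = 61/58
  5 + 58/61 = 363/61
  1 + 61/363 = 424/363
  22 + 363/424 = 9691/424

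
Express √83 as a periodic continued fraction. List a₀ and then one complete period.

[9; 9, 18]

a₀ = ⌊√83⌋ = 9.
With m₀=0, d₀=1 and mₖ₊₁ = dₖaₖ − mₖ, dₖ₊₁ = (n − mₖ₊₁²)/dₖ, aₖ₊₁ = ⌊(a₀+mₖ₊₁)/dₖ₊₁⌋:
  k=1: m=9, d=2, a=9
  k=2: m=9, d=1, a=18
d=1 and a=2a₀=18 at k=2, so the next step gives (m, d) = (9, 2) again — its k=1 value — and the period has length 2.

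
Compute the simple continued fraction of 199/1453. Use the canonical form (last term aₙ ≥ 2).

[0; 7, 3, 3, 6, 3]

199 = 0×1453 + 199
1453 = 7×199 + 60
199 = 3×60 + 19
60 = 3×19 + 3
19 = 6×3 + 1
3 = 3×1 + 0  (stop)
So 199/1453 = [0; 7, 3, 3, 6, 3].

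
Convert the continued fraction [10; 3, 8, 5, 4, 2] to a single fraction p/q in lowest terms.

12405/1202

Using pₖ = aₖpₖ₋₁ + pₖ₋₂ and qₖ = aₖqₖ₋₁ + qₖ₋₂:
  k=0: a=10, p=10, q=1
  k=1: a=3, p=31, q=3
  k=2: a=8, p=258, q=25
  k=3: a=5, p=1321, q=128
  k=4: a=4, p=5542, q=537
  k=5: a=2, p=12405, q=1202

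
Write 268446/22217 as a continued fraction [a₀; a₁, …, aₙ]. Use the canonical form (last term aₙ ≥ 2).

[12; 12, 16, 3, 3, 11]

268446 = 12·22217 + 1842
22217 = 12·1842 + 113
1842 = 16·113 + 34
113 = 3·34 + 11
34 = 3·11 + 1
11 = 11·1 + 0  (stop)
So 268446/22217 = [12; 12, 16, 3, 3, 11].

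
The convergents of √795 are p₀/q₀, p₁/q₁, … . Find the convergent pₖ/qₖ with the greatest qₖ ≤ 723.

6626/235

√795 = [28; 5, 9, 5, 56, …] (period length 4).
Convergents:
  p_0/q_0 = 28/1
  p_1/q_1 = 141/5
  p_2/q_2 = 1297/46
  p_3/q_3 = 6626/235
  p_4/q_4 = 372353/13206
q_3 = 235 ≤ 723 < 13206 = q_4, so the answer is 6626/235.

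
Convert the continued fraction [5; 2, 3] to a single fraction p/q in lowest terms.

Fold from the inside: start with 3/1.
  2 + 1/3 = 7/3
  5 + 3/7 = 38/7

38/7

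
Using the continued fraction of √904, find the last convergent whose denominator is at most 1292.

27090/901

√904 = [30; 15, 60, …] (period length 2).
Convergents:
  p_0/q_0 = 30/1
  p_1/q_1 = 451/15
  p_2/q_2 = 27090/901
  p_3/q_3 = 406801/13530
q_2 = 901 ≤ 1292 < 13530 = q_3, so the answer is 27090/901.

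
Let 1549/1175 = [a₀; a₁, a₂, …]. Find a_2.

1549 = 1·1175 + 374   →  a_0 = 1
1175 = 3·374 + 53   →  a_1 = 3
374 = 7·53 + 3   →  a_2 = 7

7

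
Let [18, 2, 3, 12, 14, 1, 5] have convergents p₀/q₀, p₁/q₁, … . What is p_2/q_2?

129/7

Using pₖ = aₖpₖ₋₁ + pₖ₋₂, qₖ = aₖqₖ₋₁ + qₖ₋₂ (with p₋₁=1, p₋₂=0, q₋₁=0, q₋₂=1):
  k=0: a=18, p=18, q=1
  k=1: a=2, p=37, q=2
  k=2: a=3, p=129, q=7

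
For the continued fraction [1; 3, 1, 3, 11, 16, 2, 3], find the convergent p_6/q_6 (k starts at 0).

7100/5607

Using pₖ = aₖpₖ₋₁ + pₖ₋₂, qₖ = aₖqₖ₋₁ + qₖ₋₂ (with p₋₁=1, p₋₂=0, q₋₁=0, q₋₂=1):
  k=0: a=1, p=1, q=1
  k=1: a=3, p=4, q=3
  k=2: a=1, p=5, q=4
  k=3: a=3, p=19, q=15
  k=4: a=11, p=214, q=169
  k=5: a=16, p=3443, q=2719
  k=6: a=2, p=7100, q=5607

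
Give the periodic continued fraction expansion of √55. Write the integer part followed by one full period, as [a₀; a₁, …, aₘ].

a₀ = ⌊√55⌋ = 7.
With m₀=0, d₀=1 and mₖ₊₁ = dₖaₖ − mₖ, dₖ₊₁ = (n − mₖ₊₁²)/dₖ, aₖ₊₁ = ⌊(a₀+mₖ₊₁)/dₖ₊₁⌋:
  k=1: m=7, d=6, a=2
  k=2: m=5, d=5, a=2
  k=3: m=5, d=6, a=2
  k=4: m=7, d=1, a=14
d=1 and a=2a₀=14 at k=4, so the next step gives (m, d) = (7, 6) again — its k=1 value — and the period has length 4.

[7; 2, 2, 2, 14]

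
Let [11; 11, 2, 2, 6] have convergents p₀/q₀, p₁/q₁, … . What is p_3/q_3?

Using pₖ = aₖpₖ₋₁ + pₖ₋₂, qₖ = aₖqₖ₋₁ + qₖ₋₂ (with p₋₁=1, p₋₂=0, q₋₁=0, q₋₂=1):
  k=0: a=11, p=11, q=1
  k=1: a=11, p=122, q=11
  k=2: a=2, p=255, q=23
  k=3: a=2, p=632, q=57

632/57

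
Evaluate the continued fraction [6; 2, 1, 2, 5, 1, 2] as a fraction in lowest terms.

924/145

Fold from the inside: start with 2/1.
  1 + 1/2 = 3/2
  5 + 2/3 = 17/3
  2 + 3/17 = 37/17
  1 + 17/37 = 54/37
  2 + 37/54 = 145/54
  6 + 54/145 = 924/145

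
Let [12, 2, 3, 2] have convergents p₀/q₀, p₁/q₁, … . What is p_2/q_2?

87/7

Using pₖ = aₖpₖ₋₁ + pₖ₋₂, qₖ = aₖqₖ₋₁ + qₖ₋₂ (with p₋₁=1, p₋₂=0, q₋₁=0, q₋₂=1):
  k=0: a=12, p=12, q=1
  k=1: a=2, p=25, q=2
  k=2: a=3, p=87, q=7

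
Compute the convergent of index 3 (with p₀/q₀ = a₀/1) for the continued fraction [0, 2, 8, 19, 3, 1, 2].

Using pₖ = aₖpₖ₋₁ + pₖ₋₂, qₖ = aₖqₖ₋₁ + qₖ₋₂ (with p₋₁=1, p₋₂=0, q₋₁=0, q₋₂=1):
  k=0: a=0, p=0, q=1
  k=1: a=2, p=1, q=2
  k=2: a=8, p=8, q=17
  k=3: a=19, p=153, q=325

153/325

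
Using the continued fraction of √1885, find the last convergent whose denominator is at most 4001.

90567/2086

√1885 = [43; 2, 2, 2, 86, …] (period length 4).
Convergents:
  p_0/q_0 = 43/1
  p_1/q_1 = 87/2
  p_2/q_2 = 217/5
  p_3/q_3 = 521/12
  p_4/q_4 = 45023/1037
  p_5/q_5 = 90567/2086
  p_6/q_6 = 226157/5209
q_5 = 2086 ≤ 4001 < 5209 = q_6, so the answer is 90567/2086.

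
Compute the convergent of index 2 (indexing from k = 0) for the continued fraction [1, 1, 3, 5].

7/4

Using pₖ = aₖpₖ₋₁ + pₖ₋₂, qₖ = aₖqₖ₋₁ + qₖ₋₂ (with p₋₁=1, p₋₂=0, q₋₁=0, q₋₂=1):
  k=0: a=1, p=1, q=1
  k=1: a=1, p=2, q=1
  k=2: a=3, p=7, q=4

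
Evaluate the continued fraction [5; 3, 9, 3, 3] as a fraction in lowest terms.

Using pₖ = aₖpₖ₋₁ + pₖ₋₂ and qₖ = aₖqₖ₋₁ + qₖ₋₂:
  k=0: a=5, p=5, q=1
  k=1: a=3, p=16, q=3
  k=2: a=9, p=149, q=28
  k=3: a=3, p=463, q=87
  k=4: a=3, p=1538, q=289

1538/289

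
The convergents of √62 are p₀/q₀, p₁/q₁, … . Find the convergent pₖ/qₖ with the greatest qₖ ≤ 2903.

√62 = [7; 1, 6, 1, 14, …] (period length 4).
Convergents:
  p_0/q_0 = 7/1
  p_1/q_1 = 8/1
  p_2/q_2 = 55/7
  p_3/q_3 = 63/8
  p_4/q_4 = 937/119
  p_5/q_5 = 1000/127
  p_6/q_6 = 6937/881
  p_7/q_7 = 7937/1008
  p_8/q_8 = 118055/14993
q_7 = 1008 ≤ 2903 < 14993 = q_8, so the answer is 7937/1008.

7937/1008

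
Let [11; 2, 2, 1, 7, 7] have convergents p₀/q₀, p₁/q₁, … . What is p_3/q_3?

Using pₖ = aₖpₖ₋₁ + pₖ₋₂, qₖ = aₖqₖ₋₁ + qₖ₋₂ (with p₋₁=1, p₋₂=0, q₋₁=0, q₋₂=1):
  k=0: a=11, p=11, q=1
  k=1: a=2, p=23, q=2
  k=2: a=2, p=57, q=5
  k=3: a=1, p=80, q=7

80/7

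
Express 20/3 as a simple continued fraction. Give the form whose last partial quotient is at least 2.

20 = 6·3 + 2
3 = 1·2 + 1
2 = 2·1 + 0  (stop)
So 20/3 = [6; 1, 2].

[6; 1, 2]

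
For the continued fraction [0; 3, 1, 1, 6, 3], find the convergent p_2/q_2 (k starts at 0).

Using pₖ = aₖpₖ₋₁ + pₖ₋₂, qₖ = aₖqₖ₋₁ + qₖ₋₂ (with p₋₁=1, p₋₂=0, q₋₁=0, q₋₂=1):
  k=0: a=0, p=0, q=1
  k=1: a=3, p=1, q=3
  k=2: a=1, p=1, q=4

1/4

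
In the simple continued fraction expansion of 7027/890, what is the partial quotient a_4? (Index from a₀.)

7027 = 7·890 + 797   →  a_0 = 7
890 = 1·797 + 93   →  a_1 = 1
797 = 8·93 + 53   →  a_2 = 8
93 = 1·53 + 40   →  a_3 = 1
53 = 1·40 + 13   →  a_4 = 1

1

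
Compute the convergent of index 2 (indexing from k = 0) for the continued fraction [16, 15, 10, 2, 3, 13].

Using pₖ = aₖpₖ₋₁ + pₖ₋₂, qₖ = aₖqₖ₋₁ + qₖ₋₂ (with p₋₁=1, p₋₂=0, q₋₁=0, q₋₂=1):
  k=0: a=16, p=16, q=1
  k=1: a=15, p=241, q=15
  k=2: a=10, p=2426, q=151

2426/151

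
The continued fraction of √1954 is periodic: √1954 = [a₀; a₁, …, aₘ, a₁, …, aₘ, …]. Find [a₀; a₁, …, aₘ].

[44; 4, 1, 9, 44, 9, 1, 4, 88]

a₀ = ⌊√1954⌋ = 44.
With m₀=0, d₀=1 and mₖ₊₁ = dₖaₖ − mₖ, dₖ₊₁ = (n − mₖ₊₁²)/dₖ, aₖ₊₁ = ⌊(a₀+mₖ₊₁)/dₖ₊₁⌋:
  k=1: m=44, d=18, a=4
  k=2: m=28, d=65, a=1
  k=3: m=37, d=9, a=9
  k=4: m=44, d=2, a=44
  k=5: m=44, d=9, a=9
  k=6: m=37, d=65, a=1
  k=7: m=28, d=18, a=4
  k=8: m=44, d=1, a=88
d=1 and a=2a₀=88 at k=8, so the next step gives (m, d) = (44, 18) again — its k=1 value — and the period has length 8.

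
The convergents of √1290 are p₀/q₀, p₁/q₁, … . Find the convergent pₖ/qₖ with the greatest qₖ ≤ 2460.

√1290 = [35; 1, 10, 1, 70, …] (period length 4).
Convergents:
  p_0/q_0 = 35/1
  p_1/q_1 = 36/1
  p_2/q_2 = 395/11
  p_3/q_3 = 431/12
  p_4/q_4 = 30565/851
  p_5/q_5 = 30996/863
  p_6/q_6 = 340525/9481
q_5 = 863 ≤ 2460 < 9481 = q_6, so the answer is 30996/863.

30996/863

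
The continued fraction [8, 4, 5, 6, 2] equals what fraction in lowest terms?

Fold from the inside: start with 2/1.
  6 + 1/2 = 13/2
  5 + 2/13 = 67/13
  4 + 13/67 = 281/67
  8 + 67/281 = 2315/281

2315/281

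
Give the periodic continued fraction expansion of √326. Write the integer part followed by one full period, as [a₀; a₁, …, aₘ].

a₀ = ⌊√326⌋ = 18.

[18; 18, 36]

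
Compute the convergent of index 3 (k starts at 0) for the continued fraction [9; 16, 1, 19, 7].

3071/339

Using pₖ = aₖpₖ₋₁ + pₖ₋₂, qₖ = aₖqₖ₋₁ + qₖ₋₂ (with p₋₁=1, p₋₂=0, q₋₁=0, q₋₂=1):
  k=0: a=9, p=9, q=1
  k=1: a=16, p=145, q=16
  k=2: a=1, p=154, q=17
  k=3: a=19, p=3071, q=339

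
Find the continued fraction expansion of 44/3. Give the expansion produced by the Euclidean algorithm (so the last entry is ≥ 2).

44 = 14·3 + 2
3 = 1·2 + 1
2 = 2·1 + 0  (stop)
So 44/3 = [14; 1, 2].

[14; 1, 2]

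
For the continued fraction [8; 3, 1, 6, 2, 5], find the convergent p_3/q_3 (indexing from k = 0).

Using pₖ = aₖpₖ₋₁ + pₖ₋₂, qₖ = aₖqₖ₋₁ + qₖ₋₂ (with p₋₁=1, p₋₂=0, q₋₁=0, q₋₂=1):
  k=0: a=8, p=8, q=1
  k=1: a=3, p=25, q=3
  k=2: a=1, p=33, q=4
  k=3: a=6, p=223, q=27

223/27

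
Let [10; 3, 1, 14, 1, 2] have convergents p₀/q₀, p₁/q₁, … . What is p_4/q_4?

Using pₖ = aₖpₖ₋₁ + pₖ₋₂, qₖ = aₖqₖ₋₁ + qₖ₋₂ (with p₋₁=1, p₋₂=0, q₋₁=0, q₋₂=1):
  k=0: a=10, p=10, q=1
  k=1: a=3, p=31, q=3
  k=2: a=1, p=41, q=4
  k=3: a=14, p=605, q=59
  k=4: a=1, p=646, q=63

646/63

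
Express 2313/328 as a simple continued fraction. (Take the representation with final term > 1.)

2313 = 7*328 + 17
328 = 19*17 + 5
17 = 3*5 + 2
5 = 2*2 + 1
2 = 2*1 + 0  (stop)
So 2313/328 = [7; 19, 3, 2, 2].

[7; 19, 3, 2, 2]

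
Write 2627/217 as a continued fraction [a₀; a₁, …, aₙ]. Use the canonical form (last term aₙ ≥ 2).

[12; 9, 2, 3, 3]

2627 = 12·217 + 23
217 = 9·23 + 10
23 = 2·10 + 3
10 = 3·3 + 1
3 = 3·1 + 0  (stop)
So 2627/217 = [12; 9, 2, 3, 3].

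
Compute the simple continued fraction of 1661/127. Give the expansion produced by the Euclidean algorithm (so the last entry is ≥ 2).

[13; 12, 1, 2, 3]

1661 = 13·127 + 10
127 = 12·10 + 7
10 = 1·7 + 3
7 = 2·3 + 1
3 = 3·1 + 0  (stop)
So 1661/127 = [13; 12, 1, 2, 3].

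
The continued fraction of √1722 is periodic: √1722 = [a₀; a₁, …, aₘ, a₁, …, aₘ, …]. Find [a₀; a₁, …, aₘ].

[41; 2, 82]

a₀ = ⌊√1722⌋ = 41.
With m₀=0, d₀=1 and mₖ₊₁ = dₖaₖ − mₖ, dₖ₊₁ = (n − mₖ₊₁²)/dₖ, aₖ₊₁ = ⌊(a₀+mₖ₊₁)/dₖ₊₁⌋:
  k=1: m=41, d=41, a=2
  k=2: m=41, d=1, a=82
d=1 and a=2a₀=82 at k=2, so the next step gives (m, d) = (41, 41) again — its k=1 value — and the period has length 2.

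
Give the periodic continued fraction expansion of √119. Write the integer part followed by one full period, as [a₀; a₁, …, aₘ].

a₀ = ⌊√119⌋ = 10.

[10; 1, 9, 1, 20]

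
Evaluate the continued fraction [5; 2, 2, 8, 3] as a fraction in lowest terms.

708/131

Using pₖ = aₖpₖ₋₁ + pₖ₋₂ and qₖ = aₖqₖ₋₁ + qₖ₋₂:
  k=0: a=5, p=5, q=1
  k=1: a=2, p=11, q=2
  k=2: a=2, p=27, q=5
  k=3: a=8, p=227, q=42
  k=4: a=3, p=708, q=131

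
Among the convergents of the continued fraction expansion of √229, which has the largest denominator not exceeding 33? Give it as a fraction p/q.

227/15

√229 = [15; 7, 1, 1, 7, 30, …] (period length 5).
Convergents:
  p_0/q_0 = 15/1
  p_1/q_1 = 106/7
  p_2/q_2 = 121/8
  p_3/q_3 = 227/15
  p_4/q_4 = 1710/113
q_3 = 15 ≤ 33 < 113 = q_4, so the answer is 227/15.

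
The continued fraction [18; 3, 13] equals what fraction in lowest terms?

Using pₖ = aₖpₖ₋₁ + pₖ₋₂ and qₖ = aₖqₖ₋₁ + qₖ₋₂:
  k=0: a=18, p=18, q=1
  k=1: a=3, p=55, q=3
  k=2: a=13, p=733, q=40

733/40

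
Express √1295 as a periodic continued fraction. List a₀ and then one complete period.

a₀ = ⌊√1295⌋ = 35.
With m₀=0, d₀=1 and mₖ₊₁ = dₖaₖ − mₖ, dₖ₊₁ = (n − mₖ₊₁²)/dₖ, aₖ₊₁ = ⌊(a₀+mₖ₊₁)/dₖ₊₁⌋:
  k=1: m=35, d=70, a=1
  k=2: m=35, d=1, a=70
d=1 and a=2a₀=70 at k=2, so the next step gives (m, d) = (35, 70) again — its k=1 value — and the period has length 2.

[35; 1, 70]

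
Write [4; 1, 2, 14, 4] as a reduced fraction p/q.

Using pₖ = aₖpₖ₋₁ + pₖ₋₂ and qₖ = aₖqₖ₋₁ + qₖ₋₂:
  k=0: a=4, p=4, q=1
  k=1: a=1, p=5, q=1
  k=2: a=2, p=14, q=3
  k=3: a=14, p=201, q=43
  k=4: a=4, p=818, q=175

818/175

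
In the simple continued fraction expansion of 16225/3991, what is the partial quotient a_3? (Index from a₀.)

16225 = 4·3991 + 261   →  a_0 = 4
3991 = 15·261 + 76   →  a_1 = 15
261 = 3·76 + 33   →  a_2 = 3
76 = 2·33 + 10   →  a_3 = 2

2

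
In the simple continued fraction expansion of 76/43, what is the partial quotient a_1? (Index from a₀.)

1

76 = 1·43 + 33   →  a_0 = 1
43 = 1·33 + 10   →  a_1 = 1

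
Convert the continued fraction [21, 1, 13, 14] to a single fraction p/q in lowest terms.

4320/197

Fold from the inside: start with 14/1.
  13 + 1/14 = 183/14
  1 + 14/183 = 197/183
  21 + 183/197 = 4320/197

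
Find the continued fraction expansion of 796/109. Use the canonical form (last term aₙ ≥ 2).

[7; 3, 3, 3, 3]

796 = 7*109 + 33
109 = 3*33 + 10
33 = 3*10 + 3
10 = 3*3 + 1
3 = 3*1 + 0  (stop)
So 796/109 = [7; 3, 3, 3, 3].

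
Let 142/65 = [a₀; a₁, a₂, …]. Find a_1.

5

142 = 2·65 + 12   →  a_0 = 2
65 = 5·12 + 5   →  a_1 = 5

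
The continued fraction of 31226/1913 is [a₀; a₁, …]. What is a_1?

31226 = 16·1913 + 618   →  a_0 = 16
1913 = 3·618 + 59   →  a_1 = 3

3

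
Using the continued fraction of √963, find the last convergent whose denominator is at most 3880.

59675/1923

√963 = [31; 31, 62, …] (period length 2).
Convergents:
  p_0/q_0 = 31/1
  p_1/q_1 = 962/31
  p_2/q_2 = 59675/1923
  p_3/q_3 = 1850887/59644
q_2 = 1923 ≤ 3880 < 59644 = q_3, so the answer is 59675/1923.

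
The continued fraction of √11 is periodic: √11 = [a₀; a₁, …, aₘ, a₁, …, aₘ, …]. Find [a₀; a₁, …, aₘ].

a₀ = ⌊√11⌋ = 3.
With m₀=0, d₀=1 and mₖ₊₁ = dₖaₖ − mₖ, dₖ₊₁ = (n − mₖ₊₁²)/dₖ, aₖ₊₁ = ⌊(a₀+mₖ₊₁)/dₖ₊₁⌋:
  k=1: m=3, d=2, a=3
  k=2: m=3, d=1, a=6
d=1 and a=2a₀=6 at k=2, so the next step gives (m, d) = (3, 2) again — its k=1 value — and the period has length 2.

[3; 3, 6]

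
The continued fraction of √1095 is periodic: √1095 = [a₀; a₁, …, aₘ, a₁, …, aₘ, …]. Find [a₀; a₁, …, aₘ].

[33; 11, 66]

a₀ = ⌊√1095⌋ = 33.
With m₀=0, d₀=1 and mₖ₊₁ = dₖaₖ − mₖ, dₖ₊₁ = (n − mₖ₊₁²)/dₖ, aₖ₊₁ = ⌊(a₀+mₖ₊₁)/dₖ₊₁⌋:
  k=1: m=33, d=6, a=11
  k=2: m=33, d=1, a=66
d=1 and a=2a₀=66 at k=2, so the next step gives (m, d) = (33, 6) again — its k=1 value — and the period has length 2.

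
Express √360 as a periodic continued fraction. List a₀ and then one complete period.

a₀ = ⌊√360⌋ = 18.

[18; 1, 36]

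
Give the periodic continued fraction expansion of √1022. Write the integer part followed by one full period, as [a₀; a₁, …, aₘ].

[31; 1, 30, 1, 62]

a₀ = ⌊√1022⌋ = 31.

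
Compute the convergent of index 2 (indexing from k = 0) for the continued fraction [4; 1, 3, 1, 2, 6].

19/4

Using pₖ = aₖpₖ₋₁ + pₖ₋₂, qₖ = aₖqₖ₋₁ + qₖ₋₂ (with p₋₁=1, p₋₂=0, q₋₁=0, q₋₂=1):
  k=0: a=4, p=4, q=1
  k=1: a=1, p=5, q=1
  k=2: a=3, p=19, q=4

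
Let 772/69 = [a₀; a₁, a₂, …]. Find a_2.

772 = 11·69 + 13   →  a_0 = 11
69 = 5·13 + 4   →  a_1 = 5
13 = 3·4 + 1   →  a_2 = 3

3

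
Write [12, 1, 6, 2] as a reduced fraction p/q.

Fold from the inside: start with 2/1.
  6 + 1/2 = 13/2
  1 + 2/13 = 15/13
  12 + 13/15 = 193/15

193/15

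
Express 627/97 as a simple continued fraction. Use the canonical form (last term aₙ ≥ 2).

627 = 6·97 + 45
97 = 2·45 + 7
45 = 6·7 + 3
7 = 2·3 + 1
3 = 3·1 + 0  (stop)
So 627/97 = [6; 2, 6, 2, 3].

[6; 2, 6, 2, 3]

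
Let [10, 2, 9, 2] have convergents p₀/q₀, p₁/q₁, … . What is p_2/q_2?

Using pₖ = aₖpₖ₋₁ + pₖ₋₂, qₖ = aₖqₖ₋₁ + qₖ₋₂ (with p₋₁=1, p₋₂=0, q₋₁=0, q₋₂=1):
  k=0: a=10, p=10, q=1
  k=1: a=2, p=21, q=2
  k=2: a=9, p=199, q=19

199/19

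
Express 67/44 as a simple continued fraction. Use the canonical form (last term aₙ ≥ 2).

[1; 1, 1, 10, 2]

67 = 1×44 + 23
44 = 1×23 + 21
23 = 1×21 + 2
21 = 10×2 + 1
2 = 2×1 + 0  (stop)
So 67/44 = [1; 1, 1, 10, 2].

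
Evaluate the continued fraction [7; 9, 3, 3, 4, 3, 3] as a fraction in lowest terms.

Using pₖ = aₖpₖ₋₁ + pₖ₋₂ and qₖ = aₖqₖ₋₁ + qₖ₋₂:
  k=0: a=7, p=7, q=1
  k=1: a=9, p=64, q=9
  k=2: a=3, p=199, q=28
  k=3: a=3, p=661, q=93
  k=4: a=4, p=2843, q=400
  k=5: a=3, p=9190, q=1293
  k=6: a=3, p=30413, q=4279

30413/4279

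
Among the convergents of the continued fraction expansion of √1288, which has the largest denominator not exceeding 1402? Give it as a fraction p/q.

√1288 = [35; 1, 7, 1, 70, …] (period length 4).
Convergents:
  p_0/q_0 = 35/1
  p_1/q_1 = 36/1
  p_2/q_2 = 287/8
  p_3/q_3 = 323/9
  p_4/q_4 = 22897/638
  p_5/q_5 = 23220/647
  p_6/q_6 = 185437/5167
q_5 = 647 ≤ 1402 < 5167 = q_6, so the answer is 23220/647.

23220/647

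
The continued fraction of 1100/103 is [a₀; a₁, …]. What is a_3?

8

1100 = 10·103 + 70   →  a_0 = 10
103 = 1·70 + 33   →  a_1 = 1
70 = 2·33 + 4   →  a_2 = 2
33 = 8·4 + 1   →  a_3 = 8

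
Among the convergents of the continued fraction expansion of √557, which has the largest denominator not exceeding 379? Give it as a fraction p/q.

5617/238

√557 = [23; 1, 1, 1, 1, 46, …] (period length 5).
Convergents:
  p_0/q_0 = 23/1
  p_1/q_1 = 24/1
  p_2/q_2 = 47/2
  p_3/q_3 = 71/3
  p_4/q_4 = 118/5
  p_5/q_5 = 5499/233
  p_6/q_6 = 5617/238
  p_7/q_7 = 11116/471
q_6 = 238 ≤ 379 < 471 = q_7, so the answer is 5617/238.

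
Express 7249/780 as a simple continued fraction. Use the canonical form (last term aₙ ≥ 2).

7249 = 9·780 + 229
780 = 3·229 + 93
229 = 2·93 + 43
93 = 2·43 + 7
43 = 6·7 + 1
7 = 7·1 + 0  (stop)
So 7249/780 = [9; 3, 2, 2, 6, 7].

[9; 3, 2, 2, 6, 7]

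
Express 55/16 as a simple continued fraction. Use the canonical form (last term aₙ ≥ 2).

[3; 2, 3, 2]

55 = 3×16 + 7
16 = 2×7 + 2
7 = 3×2 + 1
2 = 2×1 + 0  (stop)
So 55/16 = [3; 2, 3, 2].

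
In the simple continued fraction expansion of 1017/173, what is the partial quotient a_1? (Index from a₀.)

1017 = 5·173 + 152   →  a_0 = 5
173 = 1·152 + 21   →  a_1 = 1

1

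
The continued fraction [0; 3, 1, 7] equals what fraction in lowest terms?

8/31

Fold from the inside: start with 7/1.
  1 + 1/7 = 8/7
  3 + 7/8 = 31/8
  0 + 8/31 = 8/31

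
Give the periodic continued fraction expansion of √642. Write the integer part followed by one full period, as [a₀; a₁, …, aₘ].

a₀ = ⌊√642⌋ = 25.
With m₀=0, d₀=1 and mₖ₊₁ = dₖaₖ − mₖ, dₖ₊₁ = (n − mₖ₊₁²)/dₖ, aₖ₊₁ = ⌊(a₀+mₖ₊₁)/dₖ₊₁⌋:
  k=1: m=25, d=17, a=2
  k=2: m=9, d=33, a=1
  k=3: m=24, d=2, a=24
  k=4: m=24, d=33, a=1
  k=5: m=9, d=17, a=2
  k=6: m=25, d=1, a=50
d=1 and a=2a₀=50 at k=6, so the next step gives (m, d) = (25, 17) again — its k=1 value — and the period has length 6.

[25; 2, 1, 24, 1, 2, 50]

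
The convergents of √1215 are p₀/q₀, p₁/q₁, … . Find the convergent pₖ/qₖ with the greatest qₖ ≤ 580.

17045/489

√1215 = [34; 1, 5, 1, 68, …] (period length 4).
Convergents:
  p_0/q_0 = 34/1
  p_1/q_1 = 35/1
  p_2/q_2 = 209/6
  p_3/q_3 = 244/7
  p_4/q_4 = 16801/482
  p_5/q_5 = 17045/489
  p_6/q_6 = 102026/2927
q_5 = 489 ≤ 580 < 2927 = q_6, so the answer is 17045/489.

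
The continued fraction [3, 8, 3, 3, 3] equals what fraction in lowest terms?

855/274

Fold from the inside: start with 3/1.
  3 + 1/3 = 10/3
  3 + 3/10 = 33/10
  8 + 10/33 = 274/33
  3 + 33/274 = 855/274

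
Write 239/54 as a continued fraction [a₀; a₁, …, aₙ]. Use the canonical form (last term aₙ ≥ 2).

[4; 2, 2, 1, 7]

239 = 4*54 + 23
54 = 2*23 + 8
23 = 2*8 + 7
8 = 1*7 + 1
7 = 7*1 + 0  (stop)
So 239/54 = [4; 2, 2, 1, 7].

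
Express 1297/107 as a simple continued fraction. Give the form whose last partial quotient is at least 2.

[12; 8, 4, 3]

1297 = 12*107 + 13
107 = 8*13 + 3
13 = 4*3 + 1
3 = 3*1 + 0  (stop)
So 1297/107 = [12; 8, 4, 3].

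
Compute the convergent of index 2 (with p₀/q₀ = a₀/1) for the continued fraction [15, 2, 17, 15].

542/35

Using pₖ = aₖpₖ₋₁ + pₖ₋₂, qₖ = aₖqₖ₋₁ + qₖ₋₂ (with p₋₁=1, p₋₂=0, q₋₁=0, q₋₂=1):
  k=0: a=15, p=15, q=1
  k=1: a=2, p=31, q=2
  k=2: a=17, p=542, q=35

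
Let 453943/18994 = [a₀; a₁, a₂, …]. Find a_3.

1

453943 = 23·18994 + 17081   →  a_0 = 23
18994 = 1·17081 + 1913   →  a_1 = 1
17081 = 8·1913 + 1777   →  a_2 = 8
1913 = 1·1777 + 136   →  a_3 = 1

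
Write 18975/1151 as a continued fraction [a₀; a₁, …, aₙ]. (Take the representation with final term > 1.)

18975 = 16·1151 + 559
1151 = 2·559 + 33
559 = 16·33 + 31
33 = 1·31 + 2
31 = 15·2 + 1
2 = 2·1 + 0  (stop)
So 18975/1151 = [16; 2, 16, 1, 15, 2].

[16; 2, 16, 1, 15, 2]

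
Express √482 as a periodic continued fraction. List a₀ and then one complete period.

[21; 1, 20, 1, 42]

a₀ = ⌊√482⌋ = 21.
With m₀=0, d₀=1 and mₖ₊₁ = dₖaₖ − mₖ, dₖ₊₁ = (n − mₖ₊₁²)/dₖ, aₖ₊₁ = ⌊(a₀+mₖ₊₁)/dₖ₊₁⌋:
  k=1: m=21, d=41, a=1
  k=2: m=20, d=2, a=20
  k=3: m=20, d=41, a=1
  k=4: m=21, d=1, a=42
d=1 and a=2a₀=42 at k=4, so the next step gives (m, d) = (21, 41) again — its k=1 value — and the period has length 4.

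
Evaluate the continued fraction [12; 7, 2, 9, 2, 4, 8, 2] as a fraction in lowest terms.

Using pₖ = aₖpₖ₋₁ + pₖ₋₂ and qₖ = aₖqₖ₋₁ + qₖ₋₂:
  k=0: a=12, p=12, q=1
  k=1: a=7, p=85, q=7
  k=2: a=2, p=182, q=15
  k=3: a=9, p=1723, q=142
  k=4: a=2, p=3628, q=299
  k=5: a=4, p=16235, q=1338
  k=6: a=8, p=133508, q=11003
  k=7: a=2, p=283251, q=23344

283251/23344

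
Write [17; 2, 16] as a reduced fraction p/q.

Using pₖ = aₖpₖ₋₁ + pₖ₋₂ and qₖ = aₖqₖ₋₁ + qₖ₋₂:
  k=0: a=17, p=17, q=1
  k=1: a=2, p=35, q=2
  k=2: a=16, p=577, q=33

577/33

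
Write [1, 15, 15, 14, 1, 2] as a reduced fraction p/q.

10652/9989

Using pₖ = aₖpₖ₋₁ + pₖ₋₂ and qₖ = aₖqₖ₋₁ + qₖ₋₂:
  k=0: a=1, p=1, q=1
  k=1: a=15, p=16, q=15
  k=2: a=15, p=241, q=226
  k=3: a=14, p=3390, q=3179
  k=4: a=1, p=3631, q=3405
  k=5: a=2, p=10652, q=9989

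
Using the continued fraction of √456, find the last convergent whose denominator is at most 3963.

√456 = [21; 2, 1, 4, 1, 2, 42, …] (period length 6).
Convergents:
  p_0/q_0 = 21/1
  p_1/q_1 = 43/2
  p_2/q_2 = 64/3
  p_3/q_3 = 299/14
  p_4/q_4 = 363/17
  p_5/q_5 = 1025/48
  p_6/q_6 = 43413/2033
  p_7/q_7 = 87851/4114
q_6 = 2033 ≤ 3963 < 4114 = q_7, so the answer is 43413/2033.

43413/2033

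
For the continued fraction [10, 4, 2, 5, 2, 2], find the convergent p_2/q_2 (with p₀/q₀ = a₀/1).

Using pₖ = aₖpₖ₋₁ + pₖ₋₂, qₖ = aₖqₖ₋₁ + qₖ₋₂ (with p₋₁=1, p₋₂=0, q₋₁=0, q₋₂=1):
  k=0: a=10, p=10, q=1
  k=1: a=4, p=41, q=4
  k=2: a=2, p=92, q=9

92/9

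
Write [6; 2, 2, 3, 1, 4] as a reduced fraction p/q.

Fold from the inside: start with 4/1.
  1 + 1/4 = 5/4
  3 + 4/5 = 19/5
  2 + 5/19 = 43/19
  2 + 19/43 = 105/43
  6 + 43/105 = 673/105

673/105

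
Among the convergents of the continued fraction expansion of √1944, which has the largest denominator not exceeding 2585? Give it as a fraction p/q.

√1944 = [44; 11, 88, …] (period length 2).
Convergents:
  p_0/q_0 = 44/1
  p_1/q_1 = 485/11
  p_2/q_2 = 42724/969
  p_3/q_3 = 470449/10670
q_2 = 969 ≤ 2585 < 10670 = q_3, so the answer is 42724/969.

42724/969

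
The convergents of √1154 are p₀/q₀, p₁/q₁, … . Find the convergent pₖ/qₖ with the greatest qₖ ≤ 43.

√1154 = [33; 1, 32, 1, 66, …] (period length 4).
Convergents:
  p_0/q_0 = 33/1
  p_1/q_1 = 34/1
  p_2/q_2 = 1121/33
  p_3/q_3 = 1155/34
  p_4/q_4 = 77351/2277
q_3 = 34 ≤ 43 < 2277 = q_4, so the answer is 1155/34.

1155/34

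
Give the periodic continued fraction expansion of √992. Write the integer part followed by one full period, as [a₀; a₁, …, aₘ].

a₀ = ⌊√992⌋ = 31.
With m₀=0, d₀=1 and mₖ₊₁ = dₖaₖ − mₖ, dₖ₊₁ = (n − mₖ₊₁²)/dₖ, aₖ₊₁ = ⌊(a₀+mₖ₊₁)/dₖ₊₁⌋:
  k=1: m=31, d=31, a=2
  k=2: m=31, d=1, a=62
d=1 and a=2a₀=62 at k=2, so the next step gives (m, d) = (31, 31) again — its k=1 value — and the period has length 2.

[31; 2, 62]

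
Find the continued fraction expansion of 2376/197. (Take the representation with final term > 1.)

[12; 16, 2, 2, 2]

2376 = 12×197 + 12
197 = 16×12 + 5
12 = 2×5 + 2
5 = 2×2 + 1
2 = 2×1 + 0  (stop)
So 2376/197 = [12; 16, 2, 2, 2].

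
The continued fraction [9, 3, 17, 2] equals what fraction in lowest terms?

Using pₖ = aₖpₖ₋₁ + pₖ₋₂ and qₖ = aₖqₖ₋₁ + qₖ₋₂:
  k=0: a=9, p=9, q=1
  k=1: a=3, p=28, q=3
  k=2: a=17, p=485, q=52
  k=3: a=2, p=998, q=107

998/107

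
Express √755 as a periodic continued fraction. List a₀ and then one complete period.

[27; 2, 10, 2, 54]

a₀ = ⌊√755⌋ = 27.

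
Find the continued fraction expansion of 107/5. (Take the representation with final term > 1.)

[21; 2, 2]

107 = 21*5 + 2
5 = 2*2 + 1
2 = 2*1 + 0  (stop)
So 107/5 = [21; 2, 2].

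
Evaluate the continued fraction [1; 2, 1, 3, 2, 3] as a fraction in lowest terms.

Using pₖ = aₖpₖ₋₁ + pₖ₋₂ and qₖ = aₖqₖ₋₁ + qₖ₋₂:
  k=0: a=1, p=1, q=1
  k=1: a=2, p=3, q=2
  k=2: a=1, p=4, q=3
  k=3: a=3, p=15, q=11
  k=4: a=2, p=34, q=25
  k=5: a=3, p=117, q=86

117/86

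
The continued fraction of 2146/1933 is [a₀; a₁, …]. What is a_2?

2146 = 1·1933 + 213   →  a_0 = 1
1933 = 9·213 + 16   →  a_1 = 9
213 = 13·16 + 5   →  a_2 = 13

13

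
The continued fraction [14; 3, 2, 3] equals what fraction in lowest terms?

Using pₖ = aₖpₖ₋₁ + pₖ₋₂ and qₖ = aₖqₖ₋₁ + qₖ₋₂:
  k=0: a=14, p=14, q=1
  k=1: a=3, p=43, q=3
  k=2: a=2, p=100, q=7
  k=3: a=3, p=343, q=24

343/24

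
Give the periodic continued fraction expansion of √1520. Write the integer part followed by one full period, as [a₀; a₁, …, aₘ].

a₀ = ⌊√1520⌋ = 38.

[38; 1, 76]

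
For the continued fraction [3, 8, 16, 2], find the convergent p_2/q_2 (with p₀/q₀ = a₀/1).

403/129

Using pₖ = aₖpₖ₋₁ + pₖ₋₂, qₖ = aₖqₖ₋₁ + qₖ₋₂ (with p₋₁=1, p₋₂=0, q₋₁=0, q₋₂=1):
  k=0: a=3, p=3, q=1
  k=1: a=8, p=25, q=8
  k=2: a=16, p=403, q=129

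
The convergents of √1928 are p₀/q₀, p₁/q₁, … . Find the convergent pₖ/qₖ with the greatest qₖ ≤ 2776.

√1928 = [43; 1, 9, 1, 86, …] (period length 4).
Convergents:
  p_0/q_0 = 43/1
  p_1/q_1 = 44/1
  p_2/q_2 = 439/10
  p_3/q_3 = 483/11
  p_4/q_4 = 41977/956
  p_5/q_5 = 42460/967
  p_6/q_6 = 424117/9659
q_5 = 967 ≤ 2776 < 9659 = q_6, so the answer is 42460/967.

42460/967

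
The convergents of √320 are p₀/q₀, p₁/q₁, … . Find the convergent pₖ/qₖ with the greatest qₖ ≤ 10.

161/9

√320 = [17; 1, 7, 1, 34, …] (period length 4).
Convergents:
  p_0/q_0 = 17/1
  p_1/q_1 = 18/1
  p_2/q_2 = 143/8
  p_3/q_3 = 161/9
  p_4/q_4 = 5617/314
q_3 = 9 ≤ 10 < 314 = q_4, so the answer is 161/9.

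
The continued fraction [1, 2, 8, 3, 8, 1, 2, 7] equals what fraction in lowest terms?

Fold from the inside: start with 7/1.
  2 + 1/7 = 15/7
  1 + 7/15 = 22/15
  8 + 15/22 = 191/22
  3 + 22/191 = 595/191
  8 + 191/595 = 4951/595
  2 + 595/4951 = 10497/4951
  1 + 4951/10497 = 15448/10497

15448/10497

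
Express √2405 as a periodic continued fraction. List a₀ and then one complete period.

[49; 24, 1, 1, 24, 98]

a₀ = ⌊√2405⌋ = 49.
With m₀=0, d₀=1 and mₖ₊₁ = dₖaₖ − mₖ, dₖ₊₁ = (n − mₖ₊₁²)/dₖ, aₖ₊₁ = ⌊(a₀+mₖ₊₁)/dₖ₊₁⌋:
  k=1: m=49, d=4, a=24
  k=2: m=47, d=49, a=1
  k=3: m=2, d=49, a=1
  k=4: m=47, d=4, a=24
  k=5: m=49, d=1, a=98
d=1 and a=2a₀=98 at k=5, so the next step gives (m, d) = (49, 4) again — its k=1 value — and the period has length 5.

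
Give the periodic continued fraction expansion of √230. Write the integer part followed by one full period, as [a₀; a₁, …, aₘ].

a₀ = ⌊√230⌋ = 15.

[15; 6, 30]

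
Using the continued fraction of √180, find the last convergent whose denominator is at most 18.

161/12

√180 = [13; 2, 2, 2, 26, …] (period length 4).
Convergents:
  p_0/q_0 = 13/1
  p_1/q_1 = 27/2
  p_2/q_2 = 67/5
  p_3/q_3 = 161/12
  p_4/q_4 = 4253/317
q_3 = 12 ≤ 18 < 317 = q_4, so the answer is 161/12.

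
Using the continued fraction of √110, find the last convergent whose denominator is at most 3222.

√110 = [10; 2, 20, …] (period length 2).
Convergents:
  p_0/q_0 = 10/1
  p_1/q_1 = 21/2
  p_2/q_2 = 430/41
  p_3/q_3 = 881/84
  p_4/q_4 = 18050/1721
  p_5/q_5 = 36981/3526
q_4 = 1721 ≤ 3222 < 3526 = q_5, so the answer is 18050/1721.

18050/1721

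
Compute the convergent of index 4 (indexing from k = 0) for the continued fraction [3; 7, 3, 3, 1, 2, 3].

298/95

Using pₖ = aₖpₖ₋₁ + pₖ₋₂, qₖ = aₖqₖ₋₁ + qₖ₋₂ (with p₋₁=1, p₋₂=0, q₋₁=0, q₋₂=1):
  k=0: a=3, p=3, q=1
  k=1: a=7, p=22, q=7
  k=2: a=3, p=69, q=22
  k=3: a=3, p=229, q=73
  k=4: a=1, p=298, q=95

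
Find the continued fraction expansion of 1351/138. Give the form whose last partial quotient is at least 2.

[9; 1, 3, 1, 3, 7]

1351 = 9*138 + 109
138 = 1*109 + 29
109 = 3*29 + 22
29 = 1*22 + 7
22 = 3*7 + 1
7 = 7*1 + 0  (stop)
So 1351/138 = [9; 1, 3, 1, 3, 7].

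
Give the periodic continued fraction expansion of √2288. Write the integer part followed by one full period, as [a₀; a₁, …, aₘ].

[47; 1, 4, 1, 94]

a₀ = ⌊√2288⌋ = 47.
With m₀=0, d₀=1 and mₖ₊₁ = dₖaₖ − mₖ, dₖ₊₁ = (n − mₖ₊₁²)/dₖ, aₖ₊₁ = ⌊(a₀+mₖ₊₁)/dₖ₊₁⌋:
  k=1: m=47, d=79, a=1
  k=2: m=32, d=16, a=4
  k=3: m=32, d=79, a=1
  k=4: m=47, d=1, a=94
d=1 and a=2a₀=94 at k=4, so the next step gives (m, d) = (47, 79) again — its k=1 value — and the period has length 4.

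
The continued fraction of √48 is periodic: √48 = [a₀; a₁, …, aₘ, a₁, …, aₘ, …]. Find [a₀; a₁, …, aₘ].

[6; 1, 12]

a₀ = ⌊√48⌋ = 6.
With m₀=0, d₀=1 and mₖ₊₁ = dₖaₖ − mₖ, dₖ₊₁ = (n − mₖ₊₁²)/dₖ, aₖ₊₁ = ⌊(a₀+mₖ₊₁)/dₖ₊₁⌋:
  k=1: m=6, d=12, a=1
  k=2: m=6, d=1, a=12
d=1 and a=2a₀=12 at k=2, so the next step gives (m, d) = (6, 12) again — its k=1 value — and the period has length 2.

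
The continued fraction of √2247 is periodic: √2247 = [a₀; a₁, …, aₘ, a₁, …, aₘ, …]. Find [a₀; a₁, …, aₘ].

[47; 2, 2, 15, 2, 2, 94]

a₀ = ⌊√2247⌋ = 47.
With m₀=0, d₀=1 and mₖ₊₁ = dₖaₖ − mₖ, dₖ₊₁ = (n − mₖ₊₁²)/dₖ, aₖ₊₁ = ⌊(a₀+mₖ₊₁)/dₖ₊₁⌋:
  k=1: m=47, d=38, a=2
  k=2: m=29, d=37, a=2
  k=3: m=45, d=6, a=15
  k=4: m=45, d=37, a=2
  k=5: m=29, d=38, a=2
  k=6: m=47, d=1, a=94
d=1 and a=2a₀=94 at k=6, so the next step gives (m, d) = (47, 38) again — its k=1 value — and the period has length 6.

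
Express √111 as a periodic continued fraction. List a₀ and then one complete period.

a₀ = ⌊√111⌋ = 10.
With m₀=0, d₀=1 and mₖ₊₁ = dₖaₖ − mₖ, dₖ₊₁ = (n − mₖ₊₁²)/dₖ, aₖ₊₁ = ⌊(a₀+mₖ₊₁)/dₖ₊₁⌋:
  k=1: m=10, d=11, a=1
  k=2: m=1, d=10, a=1
  k=3: m=9, d=3, a=6
  k=4: m=9, d=10, a=1
  k=5: m=1, d=11, a=1
  k=6: m=10, d=1, a=20
d=1 and a=2a₀=20 at k=6, so the next step gives (m, d) = (10, 11) again — its k=1 value — and the period has length 6.

[10; 1, 1, 6, 1, 1, 20]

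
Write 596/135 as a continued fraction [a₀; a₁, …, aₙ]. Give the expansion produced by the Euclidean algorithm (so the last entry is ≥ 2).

[4; 2, 2, 2, 3, 3]

596 = 4×135 + 56
135 = 2×56 + 23
56 = 2×23 + 10
23 = 2×10 + 3
10 = 3×3 + 1
3 = 3×1 + 0  (stop)
So 596/135 = [4; 2, 2, 2, 3, 3].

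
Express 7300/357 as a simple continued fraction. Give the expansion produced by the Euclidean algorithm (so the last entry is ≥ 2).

7300 = 20·357 + 160
357 = 2·160 + 37
160 = 4·37 + 12
37 = 3·12 + 1
12 = 12·1 + 0  (stop)
So 7300/357 = [20; 2, 4, 3, 12].

[20; 2, 4, 3, 12]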